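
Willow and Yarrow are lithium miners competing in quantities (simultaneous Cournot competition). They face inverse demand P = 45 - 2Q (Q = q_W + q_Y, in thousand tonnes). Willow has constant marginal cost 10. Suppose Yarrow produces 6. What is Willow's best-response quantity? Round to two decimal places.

5.75

With the rival's output fixed at 6, Willow's profit is π_W = (45 - 2·6 - 2q_W)q_W - (10q_W) = (33 - 2q_W)q_W - (10q_W).
∂π_W/∂q_W = 23 - 4q_W = 0, so q_W = 23/4.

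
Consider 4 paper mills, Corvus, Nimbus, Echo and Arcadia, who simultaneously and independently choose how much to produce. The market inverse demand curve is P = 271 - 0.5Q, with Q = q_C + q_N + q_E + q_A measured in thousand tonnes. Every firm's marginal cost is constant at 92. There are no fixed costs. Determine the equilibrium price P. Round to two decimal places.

A representative firm's profit is π_i = q_i(271 - 0.5Q) - 92q_i.
First-order condition (treating rivals' output as given): 179 - q_i - (1/2)·Σ_{j≠i} q_j = 0.
With identical firms every q_j equals q_i, so Σ_{j≠i} q_j = 3q_i and 179 = (5/2)q_i, giving q_i = 358/5.
Total output Q = 1432/5, so price P = 271 - (1/2)·(1432/5) = 639/5.

127.80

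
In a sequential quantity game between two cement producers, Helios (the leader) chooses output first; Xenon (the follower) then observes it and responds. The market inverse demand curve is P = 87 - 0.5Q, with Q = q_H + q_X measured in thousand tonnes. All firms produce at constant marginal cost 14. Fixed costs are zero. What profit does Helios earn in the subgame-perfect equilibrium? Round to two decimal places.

1332.25

The follower Xenon best-responds to any q_H: π_X = (87 - 0.5Q)q_X - 14q_X.
Follower FOC: 73 - (1/2)q_H - q_X = 0, so q_X(q_H) = (73 - (1/2)q_H).
The leader anticipates this reaction. Substituting into P = 87 - 0.5Q gives P = 101/2 - (1/4)q_H, so π_H = (101/2 - (1/4)q_H)q_H - 14q_H.
The leader's first-order condition 73/2 - (1/2)q_H = 0 yields q_H = 73.
Then q_X = (73 - (1/2)·73) = 73/2.
Price P = 87 - (1/2)·(219/2) = 129/4.
Helios's profit: (129/4 - 14)·73 = 1332.2500.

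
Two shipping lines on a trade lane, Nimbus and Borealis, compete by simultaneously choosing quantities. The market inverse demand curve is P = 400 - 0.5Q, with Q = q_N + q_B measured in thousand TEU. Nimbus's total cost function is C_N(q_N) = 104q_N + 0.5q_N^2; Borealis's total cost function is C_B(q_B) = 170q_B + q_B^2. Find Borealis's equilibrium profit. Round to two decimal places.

Nimbus's profit: π_N = (400 - 0.5Q)q_N - (104q_N + (1/2)q_N²). Setting ∂π_N/∂q_N = 0: 296 - 2q_N - (1/2)(q_B) = 0.
Borealis's first-order condition: 230 - 3q_B - (1/2)(q_N) = 0.
Rearranging gives the reaction functions q_N = (296 - (1/2)q_B)/2 and q_B = (230 - (1/2)q_N)/3.
Substituting one into the other gives q_N = 134.4348 and q_B = 1248/23.
Price P = 400 - (1/2)·188.6957 = 305.6522.
Borealis's profit: 305.6522·(1248/23) - 170·(1248/23) - (1248/23)² = 4416.3629.

4416.36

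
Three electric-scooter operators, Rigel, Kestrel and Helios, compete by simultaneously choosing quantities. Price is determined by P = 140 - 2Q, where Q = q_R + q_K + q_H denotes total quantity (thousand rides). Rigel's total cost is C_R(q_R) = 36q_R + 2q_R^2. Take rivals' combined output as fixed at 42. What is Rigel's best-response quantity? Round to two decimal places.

2.50

With rivals' combined output fixed at 42, Rigel's profit is π_R = (140 - 2·42 - 2q_R)q_R - (36q_R + 2q_R²) = (56 - 2q_R)q_R - (36q_R + 2q_R²).
∂π_R/∂q_R = 20 - 8q_R = 0, so q_R = 5/2.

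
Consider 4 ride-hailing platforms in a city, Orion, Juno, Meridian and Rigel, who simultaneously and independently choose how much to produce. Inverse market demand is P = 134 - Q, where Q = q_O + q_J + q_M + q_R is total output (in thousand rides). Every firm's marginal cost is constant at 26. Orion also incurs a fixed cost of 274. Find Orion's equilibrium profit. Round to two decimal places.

A representative firm's profit is π_i = q_i(134 - Q) - 26q_i.
Setting ∂π_i/∂q_i = 0 with rivals' quantities fixed: 108 - 2q_i - Σ_{j≠i} q_j = 0.
With identical firms every q_j equals q_i, so Σ_{j≠i} q_j = 3q_i and 108 = 5q_i, giving q_i = 108/5.
Price P = 134 - 432/5 = 238/5.
Orion's profit: (238/5 - 26)·(108/5) - 274 = 192.5600.

192.56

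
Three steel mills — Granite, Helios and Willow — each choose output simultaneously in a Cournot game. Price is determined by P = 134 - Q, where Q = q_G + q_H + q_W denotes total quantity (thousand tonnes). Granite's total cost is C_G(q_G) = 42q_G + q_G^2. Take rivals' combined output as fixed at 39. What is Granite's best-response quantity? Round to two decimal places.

With rivals' combined output fixed at 39, Granite's profit is π_G = (134 - 39 - q_G)q_G - (42q_G + q_G²) = (95 - q_G)q_G - (42q_G + q_G²).
∂π_G/∂q_G = 53 - 4q_G = 0, so q_G = 53/4.

13.25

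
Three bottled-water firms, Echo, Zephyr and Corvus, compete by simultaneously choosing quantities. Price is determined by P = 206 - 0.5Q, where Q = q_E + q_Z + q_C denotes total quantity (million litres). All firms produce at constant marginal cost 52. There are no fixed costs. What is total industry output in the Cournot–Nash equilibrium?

A representative firm's profit is π_i = q_i(206 - 0.5Q) - 52q_i.
Setting ∂π_i/∂q_i = 0 with rivals' quantities fixed: 154 - q_i - (1/2)·Σ_{j≠i} q_j = 0.
By symmetry each firm produces the same amount; substituting Σ_{j≠i} q_j = 2q_i yields q_i = 154/2 = 77.
Total output Q = 77 + 77 + 77 = 231.

231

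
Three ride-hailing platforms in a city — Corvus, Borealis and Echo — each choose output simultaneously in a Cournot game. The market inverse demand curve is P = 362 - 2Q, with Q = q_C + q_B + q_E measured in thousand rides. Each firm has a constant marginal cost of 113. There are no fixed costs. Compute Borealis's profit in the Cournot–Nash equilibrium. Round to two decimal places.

1937.53

A representative firm's profit is π_i = q_i(362 - 2Q) - 113q_i.
Setting ∂π_i/∂q_i = 0 with rivals' quantities fixed: 249 - 4q_i - 2·Σ_{j≠i} q_j = 0.
With identical firms every q_j equals q_i, so Σ_{j≠i} q_j = 2q_i and 249 = 8q_i, giving q_i = 249/8.
Price P = 362 - 2·(747/8) = 701/4.
Borealis's profit: (701/4 - 113)·(249/8) = 1937.5313.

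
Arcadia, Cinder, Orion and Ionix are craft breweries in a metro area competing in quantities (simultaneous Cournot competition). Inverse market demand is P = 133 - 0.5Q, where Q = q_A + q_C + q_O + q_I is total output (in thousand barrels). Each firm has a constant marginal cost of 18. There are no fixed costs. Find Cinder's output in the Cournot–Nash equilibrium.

Each firm earns π_i = (133 - 0.5Q)q_i - 18q_i.
Setting ∂π_i/∂q_i = 0 with rivals' quantities fixed: 115 - q_i - (1/2)·Σ_{j≠i} q_j = 0.
With identical firms every q_j equals q_i, so Σ_{j≠i} q_j = 3q_i and 115 = (5/2)q_i, giving q_i = 46.

46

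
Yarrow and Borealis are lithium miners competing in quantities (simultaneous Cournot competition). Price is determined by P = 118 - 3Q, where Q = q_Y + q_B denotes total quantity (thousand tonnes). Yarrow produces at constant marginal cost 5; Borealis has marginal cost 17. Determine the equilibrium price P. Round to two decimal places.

46.67

Yarrow's profit: π_Y = (118 - 3Q)q_Y - (5q_Y). Setting ∂π_Y/∂q_Y = 0: 113 - 6q_Y - 3(q_B) = 0.
Borealis's first-order condition: 101 - 6q_B - 3(q_Y) = 0.
Best responses: q_Y = (113 - 3q_B)/6, q_B = (101 - 3q_Y)/6.
Solving the pair: q_Y = 125/9, q_B = 89/9.
Total output Q = 214/9, so price P = 118 - 3·(214/9) = 140/3.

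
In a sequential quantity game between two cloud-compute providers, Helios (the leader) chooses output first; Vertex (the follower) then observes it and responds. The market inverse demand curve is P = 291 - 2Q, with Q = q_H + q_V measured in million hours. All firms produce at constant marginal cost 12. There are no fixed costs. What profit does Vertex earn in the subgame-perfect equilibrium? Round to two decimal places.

2432.53

The follower Vertex best-responds to any q_H: π_V = (291 - 2Q)q_V - 12q_V.
Setting the follower's marginal profit to zero, 279 - 2q_H - 4q_V = 0, i.e. q_V = (279 - 2q_H)/4.
Helios substitutes q_V(q_H) into its own profit: π_H = q_H(291 - 2q_H - (279 - 2q_H)/2) - 12q_H = (303/2 - q_H)q_H - 12q_H.
Leader FOC: 279/2 - 2q_H = 0, so q_H = 279/4.
Then q_V = (279 - 2·(279/4))/4 = 279/8.
Price P = 291 - 2·(837/8) = 327/4.
Vertex's profit: (327/4 - 12)·(279/8) = 2432.5313.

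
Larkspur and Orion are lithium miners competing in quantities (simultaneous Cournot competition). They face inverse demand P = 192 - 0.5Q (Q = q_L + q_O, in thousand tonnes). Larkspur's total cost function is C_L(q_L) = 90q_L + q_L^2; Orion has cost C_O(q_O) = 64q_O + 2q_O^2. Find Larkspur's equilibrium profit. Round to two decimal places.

Larkspur's profit: π_L = (192 - 0.5Q)q_L - (90q_L + q_L²). Setting ∂π_L/∂q_L = 0: 102 - 3q_L - (1/2)(q_O) = 0.
Orion's profit: π_O = (192 - 0.5Q)q_O - (64q_O + 2q_O²). Setting ∂π_O/∂q_O = 0: 128 - 5q_O - (1/2)(q_L) = 0.
Best responses: q_L = (102 - (1/2)q_O)/3, q_O = (128 - (1/2)q_L)/5.
Substituting one into the other gives q_L = 1784/59 and q_O = 1332/59.
Price P = 192 - (1/2)·52.8136 = 165.5932.
Larkspur's profit: 165.5932·(1784/59) - 90·(1784/59) - (1784/59)² = 1371.4404.

1371.44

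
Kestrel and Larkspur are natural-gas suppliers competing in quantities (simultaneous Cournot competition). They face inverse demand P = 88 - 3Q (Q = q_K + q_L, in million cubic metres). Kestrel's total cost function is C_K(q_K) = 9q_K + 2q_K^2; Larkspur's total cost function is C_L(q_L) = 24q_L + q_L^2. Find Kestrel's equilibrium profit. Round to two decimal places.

192.03

Kestrel's profit: π_K = (88 - 3Q)q_K - (9q_K + 2q_K²). Setting ∂π_K/∂q_K = 0: 79 - 10q_K - 3(q_L) = 0.
Larkspur's first-order condition: 64 - 8q_L - 3(q_K) = 0.
So q_K = (79 - 3q_L)/10 and q_L = (64 - 3q_K)/8.
Solving the pair: q_K = 440/71, q_L = 403/71.
Price P = 88 - 3·(843/71) = 52.3803.
Kestrel's profit: 52.3803·(440/71) - 9·(440/71) - 2(440/71)² = 192.0254.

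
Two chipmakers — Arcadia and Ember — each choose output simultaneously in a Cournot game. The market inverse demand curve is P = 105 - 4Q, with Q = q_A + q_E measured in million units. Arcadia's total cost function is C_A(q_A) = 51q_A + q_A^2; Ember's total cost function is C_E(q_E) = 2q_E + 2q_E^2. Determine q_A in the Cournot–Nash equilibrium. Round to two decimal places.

Arcadia's profit: π_A = (105 - 4Q)q_A - (51q_A + q_A²). Setting ∂π_A/∂q_A = 0: 54 - 10q_A - 4(q_E) = 0.
Ember's profit: π_E = (105 - 4Q)q_E - (2q_E + 2q_E²). Setting ∂π_E/∂q_E = 0: 103 - 12q_E - 4(q_A) = 0.
Best responses: q_A = (54 - 4q_E)/10, q_E = (103 - 4q_A)/12.
Substituting one into the other gives q_A = 59/26 and q_E = 407/52.

2.27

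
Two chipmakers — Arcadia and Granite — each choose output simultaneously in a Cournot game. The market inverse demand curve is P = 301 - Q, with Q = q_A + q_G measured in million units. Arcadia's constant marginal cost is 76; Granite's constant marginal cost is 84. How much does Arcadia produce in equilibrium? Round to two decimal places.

77.67

Arcadia's profit: π_A = (301 - Q)q_A - (76q_A). Setting ∂π_A/∂q_A = 0: 225 - 2q_A - (q_G) = 0.
Granite's profit: π_G = (301 - Q)q_G - (84q_G). Setting ∂π_G/∂q_G = 0: 217 - 2q_G - (q_A) = 0.
Rearranging gives the reaction functions q_A = (225 - q_G)/2 and q_G = (217 - q_A)/2.
Substituting one into the other gives q_A = 233/3 and q_G = 209/3.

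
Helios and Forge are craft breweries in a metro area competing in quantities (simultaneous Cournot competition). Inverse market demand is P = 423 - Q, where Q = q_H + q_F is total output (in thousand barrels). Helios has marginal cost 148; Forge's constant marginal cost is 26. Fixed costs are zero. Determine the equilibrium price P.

Helios's profit: π_H = (423 - Q)q_H - (148q_H). Setting ∂π_H/∂q_H = 0: 275 - 2q_H - (q_F) = 0.
Forge's profit: π_F = (423 - Q)q_F - (26q_F). Setting ∂π_F/∂q_F = 0: 397 - 2q_F - (q_H) = 0.
Best responses: q_H = (275 - q_F)/2, q_F = (397 - q_H)/2.
Substituting one into the other gives q_H = 51 and q_F = 173.
Total output Q = 224, so price P = 423 - 224 = 199.

199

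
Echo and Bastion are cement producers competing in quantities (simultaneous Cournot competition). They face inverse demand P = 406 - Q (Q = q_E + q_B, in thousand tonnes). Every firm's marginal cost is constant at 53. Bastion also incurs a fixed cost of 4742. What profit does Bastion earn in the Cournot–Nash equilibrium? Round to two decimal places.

Each firm earns π_i = (406 - Q)q_i - 53q_i.
First-order condition (treating rivals' output as given): 353 - 2q_i - q_j = 0.
By symmetry each firm produces the same amount; substituting q_j = q_i yields q_i = 353/3.
Price P = 406 - 706/3 = 512/3.
Bastion's profit: (512/3 - 53)·(353/3) - 4742 = 9103.4444.

9103.44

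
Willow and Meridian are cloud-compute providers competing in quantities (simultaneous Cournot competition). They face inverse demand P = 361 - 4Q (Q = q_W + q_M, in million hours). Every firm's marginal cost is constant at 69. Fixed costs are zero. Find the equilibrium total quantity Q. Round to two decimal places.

A representative firm's profit is π_i = q_i(361 - 4Q) - 69q_i.
First-order condition (treating rivals' output as given): 292 - 8q_i - 4q_j = 0.
With identical firms every q_j equals q_i, so q_j = q_i and 292 = 12q_i, giving q_i = 73/3.
Total output Q = 73/3 + 73/3 = 146/3.

48.67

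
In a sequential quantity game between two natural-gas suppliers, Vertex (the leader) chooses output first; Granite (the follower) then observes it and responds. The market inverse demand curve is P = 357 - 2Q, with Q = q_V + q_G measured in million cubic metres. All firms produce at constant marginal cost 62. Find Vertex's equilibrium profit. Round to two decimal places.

The follower Granite best-responds to any q_V: π_G = (357 - 2Q)q_G - 62q_G.
Setting the follower's marginal profit to zero, 295 - 2q_V - 4q_G = 0, i.e. q_G = (295 - 2q_V)/4.
Vertex substitutes q_G(q_V) into its own profit: π_V = q_V(357 - 2q_V - (295 - 2q_V)/2) - 62q_V = (419/2 - q_V)q_V - 62q_V.
Maximising: ∂π_V/∂q_V = 295/2 - 2q_V = 0, giving q_V = 295/4.
Then q_G = (295 - 2·(295/4))/4 = 295/8.
Price P = 357 - 2·(885/8) = 543/4.
Vertex's profit: (543/4 - 62)·(295/4) = 5439.0625.

5439.06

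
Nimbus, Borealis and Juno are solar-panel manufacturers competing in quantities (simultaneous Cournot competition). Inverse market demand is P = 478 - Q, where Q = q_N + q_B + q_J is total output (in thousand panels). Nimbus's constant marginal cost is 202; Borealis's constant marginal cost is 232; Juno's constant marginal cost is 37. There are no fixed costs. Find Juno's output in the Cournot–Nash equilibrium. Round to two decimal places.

200.25

Nimbus's profit: π_N = (478 - Q)q_N - (202q_N). Setting ∂π_N/∂q_N = 0: 276 - 2q_N - (q_B + q_J) = 0.
Borealis's first-order condition: 246 - 2q_B - (q_N + q_J) = 0.
Juno's first-order condition: 441 - 2q_J - (q_N + q_B) = 0.
Summing all 3 equations gives 963 − 4Q = 0, hence Q = 963/4.
Back-substituting: q_N = (276 − 963/4) = 141/4, q_B = (246 − 963/4) = 21/4, q_J = (441 − 963/4) = 801/4.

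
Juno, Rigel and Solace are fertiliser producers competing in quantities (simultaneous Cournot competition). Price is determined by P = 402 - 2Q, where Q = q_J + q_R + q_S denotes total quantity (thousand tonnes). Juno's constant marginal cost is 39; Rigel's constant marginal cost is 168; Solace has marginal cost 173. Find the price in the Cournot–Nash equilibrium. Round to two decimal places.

Juno's profit: π_J = (402 - 2Q)q_J - (39q_J). Setting ∂π_J/∂q_J = 0: 363 - 4q_J - 2(q_R + q_S) = 0.
Rigel's first-order condition: 234 - 4q_R - 2(q_J + q_S) = 0.
Solace's first-order condition: 229 - 4q_S - 2(q_J + q_R) = 0.
Summing all 3 equations gives 826 − 8Q = 0, hence Q = 413/4.
Back-substituting: q_J = (363 − 413/2)/2 = 313/4, q_R = (234 − 413/2)/2 = 55/4, q_S = (229 − 413/2)/2 = 45/4.
Total output Q = 413/4, so price P = 402 - 2·(413/4) = 391/2.

195.50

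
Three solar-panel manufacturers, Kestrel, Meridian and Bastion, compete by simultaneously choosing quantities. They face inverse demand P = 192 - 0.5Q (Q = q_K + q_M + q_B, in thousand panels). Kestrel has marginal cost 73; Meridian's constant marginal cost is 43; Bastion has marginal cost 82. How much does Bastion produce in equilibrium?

Kestrel's profit: π_K = (192 - 0.5Q)q_K - (73q_K). Setting ∂π_K/∂q_K = 0: 119 - q_K - (1/2)(q_M + q_B) = 0.
Meridian's first-order condition: 149 - q_M - (1/2)(q_K + q_B) = 0.
Bastion's profit: π_B = (192 - 0.5Q)q_B - (82q_B). Setting ∂π_B/∂q_B = 0: 110 - q_B - (1/2)(q_K + q_M) = 0.
Adding the 3 first-order conditions: 378 − 2Q = 0, so Q = 189.
Back-substituting: q_K = (119 − 189/2)/(1/2) = 49, q_M = (149 − 189/2)/(1/2) = 109, q_B = (110 − 189/2)/(1/2) = 31.

31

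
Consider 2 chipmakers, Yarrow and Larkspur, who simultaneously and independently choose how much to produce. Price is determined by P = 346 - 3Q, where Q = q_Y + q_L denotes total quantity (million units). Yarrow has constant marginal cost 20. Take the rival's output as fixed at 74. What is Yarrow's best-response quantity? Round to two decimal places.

With the rival's output fixed at 74, Yarrow's profit is π_Y = (346 - 3·74 - 3q_Y)q_Y - (20q_Y) = (124 - 3q_Y)q_Y - (20q_Y).
∂π_Y/∂q_Y = 104 - 6q_Y = 0, so q_Y = 52/3.

17.33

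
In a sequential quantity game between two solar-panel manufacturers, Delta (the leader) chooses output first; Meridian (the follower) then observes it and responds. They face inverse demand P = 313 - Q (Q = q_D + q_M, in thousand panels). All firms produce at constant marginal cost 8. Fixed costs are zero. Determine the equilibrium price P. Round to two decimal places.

84.25

The follower Meridian best-responds to any q_D: π_M = (313 - Q)q_M - 8q_M.
Follower FOC: 305 - q_D - 2q_M = 0, so q_M(q_D) = (305 - q_D)/2.
Delta substitutes q_M(q_D) into its own profit: π_D = q_D(313 - q_D - (305 - q_D)/2) - 8q_D = (321/2 - (1/2)q_D)q_D - 8q_D.
Leader FOC: 305/2 - q_D = 0, so q_D = 305/2.
Then q_M = (305 - 305/2)/2 = 305/4.
Total output Q = 915/4, so price P = 313 - 915/4 = 337/4.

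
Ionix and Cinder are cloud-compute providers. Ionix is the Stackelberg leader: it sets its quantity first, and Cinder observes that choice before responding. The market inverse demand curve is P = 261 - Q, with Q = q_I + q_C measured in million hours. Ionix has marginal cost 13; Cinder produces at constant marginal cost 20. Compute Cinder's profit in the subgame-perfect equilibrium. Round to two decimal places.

Solve by backward induction. Given q_I, the follower Cinder maximises π_C = (261 - q_I - q_C)q_C - 20q_C.
Setting the follower's marginal profit to zero, 241 - q_I - 2q_C = 0, i.e. q_C = (241 - q_I)/2.
Ionix substitutes q_C(q_I) into its own profit: π_I = q_I(261 - q_I - (241 - q_I)/2) - 13q_I = (281/2 - (1/2)q_I)q_I - 13q_I.
Leader FOC: 255/2 - q_I = 0, so q_I = 255/2.
Then q_C = (241 - 255/2)/2 = 227/4.
Price P = 261 - 737/4 = 307/4.
Cinder's profit: (307/4 - 20)·(227/4) = 3220.5625.

3220.56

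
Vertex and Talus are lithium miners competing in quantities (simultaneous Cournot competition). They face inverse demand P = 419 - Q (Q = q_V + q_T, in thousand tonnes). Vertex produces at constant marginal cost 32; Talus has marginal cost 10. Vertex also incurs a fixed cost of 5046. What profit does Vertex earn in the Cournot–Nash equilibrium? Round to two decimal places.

9756.78

Vertex's profit: π_V = (419 - Q)q_V - (32q_V). Setting ∂π_V/∂q_V = 0: 387 - 2q_V - (q_T) = 0.
Talus's profit: π_T = (419 - Q)q_T - (10q_T). Setting ∂π_T/∂q_T = 0: 409 - 2q_T - (q_V) = 0.
Rearranging gives the reaction functions q_V = (387 - q_T)/2 and q_T = (409 - q_V)/2.
Solving the pair: q_V = 365/3, q_T = 431/3.
Price P = 419 - 796/3 = 461/3.
Vertex's profit: (461/3 - 32)·(365/3) - 5046 = 9756.7778.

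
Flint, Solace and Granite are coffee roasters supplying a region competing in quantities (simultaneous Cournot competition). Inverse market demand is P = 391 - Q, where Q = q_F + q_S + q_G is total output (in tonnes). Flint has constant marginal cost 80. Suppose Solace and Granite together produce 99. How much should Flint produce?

With rivals' combined output fixed at 99, Flint's profit is π_F = (391 - 99 - q_F)q_F - (80q_F) = (292 - q_F)q_F - (80q_F).
∂π_F/∂q_F = 212 - 2q_F = 0, so q_F = 106.

106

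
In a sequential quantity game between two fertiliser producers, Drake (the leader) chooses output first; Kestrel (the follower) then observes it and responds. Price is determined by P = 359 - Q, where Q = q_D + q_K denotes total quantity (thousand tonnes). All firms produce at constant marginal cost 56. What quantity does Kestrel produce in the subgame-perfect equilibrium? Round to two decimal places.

75.75

The follower Kestrel best-responds to any q_D: π_K = (359 - Q)q_K - 56q_K.
Follower FOC: 303 - q_D - 2q_K = 0, so q_K(q_D) = (303 - q_D)/2.
The leader anticipates this reaction. Substituting into P = 359 - Q gives P = 415/2 - (1/2)q_D, so π_D = (415/2 - (1/2)q_D)q_D - 56q_D.
The leader's first-order condition 303/2 - q_D = 0 yields q_D = 303/2.
Then q_K = (303 - 303/2)/2 = 303/4.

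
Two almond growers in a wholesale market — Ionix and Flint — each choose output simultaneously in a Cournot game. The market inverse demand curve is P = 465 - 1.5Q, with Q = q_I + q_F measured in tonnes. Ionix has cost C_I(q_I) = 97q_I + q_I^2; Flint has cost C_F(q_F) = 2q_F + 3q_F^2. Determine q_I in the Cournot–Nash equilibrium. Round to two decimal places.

61.23

Ionix's profit: π_I = (465 - 1.5Q)q_I - (97q_I + q_I²). Setting ∂π_I/∂q_I = 0: 368 - 5q_I - (3/2)(q_F) = 0.
Flint's profit: π_F = (465 - 1.5Q)q_F - (2q_F + 3q_F²). Setting ∂π_F/∂q_F = 0: 463 - 9q_F - (3/2)(q_I) = 0.
Best responses: q_I = (368 - (3/2)q_F)/5, q_F = (463 - (3/2)q_I)/9.
Substituting one into the other gives q_I = 61.2281 and q_F = 41.2398.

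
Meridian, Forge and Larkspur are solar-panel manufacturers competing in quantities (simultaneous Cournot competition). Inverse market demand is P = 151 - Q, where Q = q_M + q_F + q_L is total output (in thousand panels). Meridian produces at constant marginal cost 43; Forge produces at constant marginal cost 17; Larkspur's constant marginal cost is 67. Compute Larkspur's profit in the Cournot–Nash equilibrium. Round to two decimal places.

Meridian's profit: π_M = (151 - Q)q_M - (43q_M). Setting ∂π_M/∂q_M = 0: 108 - 2q_M - (q_F + q_L) = 0.
Forge's profit: π_F = (151 - Q)q_F - (17q_F). Setting ∂π_F/∂q_F = 0: 134 - 2q_F - (q_M + q_L) = 0.
Larkspur's profit: π_L = (151 - Q)q_L - (67q_L). Setting ∂π_L/∂q_L = 0: 84 - 2q_L - (q_M + q_F) = 0.
Adding the 3 conditions: 326 − 2Q − 2Q = 0, i.e. Q = 163/2.
Back-substituting: q_M = (108 − 163/2) = 53/2, q_F = (134 − 163/2) = 105/2, q_L = (84 − 163/2) = 5/2.
Price P = 151 - 163/2 = 139/2.
Larkspur's profit: (139/2 - 67)·(5/2) = 25/4.

6.25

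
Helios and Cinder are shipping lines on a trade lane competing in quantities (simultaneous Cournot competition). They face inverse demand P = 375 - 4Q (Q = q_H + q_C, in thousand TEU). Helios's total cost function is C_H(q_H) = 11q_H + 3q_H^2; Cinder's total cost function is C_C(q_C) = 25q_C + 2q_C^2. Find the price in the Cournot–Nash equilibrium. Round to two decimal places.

Helios's profit: π_H = (375 - 4Q)q_H - (11q_H + 3q_H²). Setting ∂π_H/∂q_H = 0: 364 - 14q_H - 4(q_C) = 0.
Cinder's profit: π_C = (375 - 4Q)q_C - (25q_C + 2q_C²). Setting ∂π_C/∂q_C = 0: 350 - 12q_C - 4(q_H) = 0.
So q_H = (364 - 4q_C)/14 and q_C = (350 - 4q_H)/12.
Substituting one into the other gives q_H = 371/19 and q_C = 861/38.
Total output Q = 1603/38, so price P = 375 - 4·(1603/38) = 206.2632.

206.26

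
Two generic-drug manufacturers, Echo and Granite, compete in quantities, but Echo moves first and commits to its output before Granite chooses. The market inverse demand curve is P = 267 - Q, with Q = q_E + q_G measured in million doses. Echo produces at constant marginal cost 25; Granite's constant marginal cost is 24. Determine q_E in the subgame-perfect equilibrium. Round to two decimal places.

The follower Granite best-responds to any q_E: π_G = (267 - Q)q_G - 24q_G.
Follower FOC: 243 - q_E - 2q_G = 0, so q_G(q_E) = (243 - q_E)/2.
The leader anticipates this reaction. Substituting into P = 267 - Q gives P = 291/2 - (1/2)q_E, so π_E = (291/2 - (1/2)q_E)q_E - 25q_E.
Maximising: ∂π_E/∂q_E = 241/2 - q_E = 0, giving q_E = 241/2.
Then q_G = (243 - 241/2)/2 = 245/4.

120.50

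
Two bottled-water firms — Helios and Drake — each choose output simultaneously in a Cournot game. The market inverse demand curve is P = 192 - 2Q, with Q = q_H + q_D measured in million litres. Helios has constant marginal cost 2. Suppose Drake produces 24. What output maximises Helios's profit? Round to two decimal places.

With the rival's output fixed at 24, Helios's profit is π_H = (192 - 2·24 - 2q_H)q_H - (2q_H) = (144 - 2q_H)q_H - (2q_H).
∂π_H/∂q_H = 142 - 4q_H = 0, so q_H = 71/2.

35.50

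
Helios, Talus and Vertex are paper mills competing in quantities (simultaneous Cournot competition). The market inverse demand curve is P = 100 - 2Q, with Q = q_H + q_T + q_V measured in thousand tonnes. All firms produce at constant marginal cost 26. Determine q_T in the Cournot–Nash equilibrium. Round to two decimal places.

A representative firm's profit is π_i = q_i(100 - 2Q) - 26q_i.
Setting ∂π_i/∂q_i = 0 with rivals' quantities fixed: 74 - 4q_i - 2·Σ_{j≠i} q_j = 0.
By symmetry each firm produces the same amount; substituting Σ_{j≠i} q_j = 2q_i yields q_i = 74/8 = 37/4.

9.25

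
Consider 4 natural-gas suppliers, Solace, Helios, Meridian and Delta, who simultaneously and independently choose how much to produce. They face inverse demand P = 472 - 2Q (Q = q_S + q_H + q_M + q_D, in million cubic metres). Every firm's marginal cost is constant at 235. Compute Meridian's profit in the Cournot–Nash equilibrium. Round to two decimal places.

A representative firm's profit is π_i = q_i(472 - 2Q) - 235q_i.
First-order condition (treating rivals' output as given): 237 - 4q_i - 2·Σ_{j≠i} q_j = 0.
With identical firms every q_j equals q_i, so Σ_{j≠i} q_j = 3q_i and 237 = 10q_i, giving q_i = 237/10.
Price P = 472 - 2·(474/5) = 1412/5.
Meridian's profit: (1412/5 - 235)·(237/10) = 1123.3800.

1123.38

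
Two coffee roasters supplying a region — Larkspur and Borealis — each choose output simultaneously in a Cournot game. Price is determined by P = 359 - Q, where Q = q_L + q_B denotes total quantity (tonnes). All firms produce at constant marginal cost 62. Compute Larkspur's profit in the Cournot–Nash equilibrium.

9801

A representative firm's profit is π_i = q_i(359 - Q) - 62q_i.
First-order condition (treating rivals' output as given): 297 - 2q_i - q_j = 0.
With identical firms every q_j equals q_i, so q_j = q_i and 297 = 3q_i, giving q_i = 99.
Price P = 359 - 198 = 161.
Larkspur's profit: (161 - 62)·99 = 9801.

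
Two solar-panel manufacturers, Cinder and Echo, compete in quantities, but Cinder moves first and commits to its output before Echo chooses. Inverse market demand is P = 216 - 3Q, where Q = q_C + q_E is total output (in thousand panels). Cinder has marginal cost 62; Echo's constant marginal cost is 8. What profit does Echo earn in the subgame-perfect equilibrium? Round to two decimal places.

Solve by backward induction. Given q_C, the follower Echo maximises π_E = (216 - 3q_C - 3q_E)q_E - 8q_E.
Setting the follower's marginal profit to zero, 208 - 3q_C - 6q_E = 0, i.e. q_E = (208 - 3q_C)/6.
Cinder substitutes q_E(q_C) into its own profit: π_C = q_C(216 - 3q_C - (208 - 3q_C)/2) - 62q_C = (112 - (3/2)q_C)q_C - 62q_C.
Leader FOC: 50 - 3q_C = 0, so q_C = 50/3.
Then q_E = (208 - 3·(50/3))/6 = 79/3.
Price P = 216 - 3·43 = 87.
Echo's profit: (87 - 8)·(79/3) = 2080.3333.

2080.33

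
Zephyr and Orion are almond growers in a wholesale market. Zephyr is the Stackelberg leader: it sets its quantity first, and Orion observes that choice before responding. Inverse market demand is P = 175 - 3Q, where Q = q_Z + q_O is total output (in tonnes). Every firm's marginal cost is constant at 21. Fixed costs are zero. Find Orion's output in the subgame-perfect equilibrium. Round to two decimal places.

The follower Orion best-responds to any q_Z: π_O = (175 - 3Q)q_O - 21q_O.
∂π_O/∂q_O = 154 - 3q_Z - 6q_O = 0 gives the reaction function q_O = (154 - 3q_Z)/6.
Zephyr substitutes q_O(q_Z) into its own profit: π_Z = q_Z(175 - 3q_Z - (154 - 3q_Z)/2) - 21q_Z = (98 - (3/2)q_Z)q_Z - 21q_Z.
Leader FOC: 77 - 3q_Z = 0, so q_Z = 77/3.
Then q_O = (154 - 3·(77/3))/6 = 77/6.

12.83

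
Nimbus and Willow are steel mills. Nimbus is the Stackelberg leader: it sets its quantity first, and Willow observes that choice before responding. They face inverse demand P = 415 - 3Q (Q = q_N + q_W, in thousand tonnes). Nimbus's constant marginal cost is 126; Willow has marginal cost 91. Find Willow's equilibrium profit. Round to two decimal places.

3234.08

The follower Willow best-responds to any q_N: π_W = (415 - 3Q)q_W - 91q_W.
Follower FOC: 324 - 3q_N - 6q_W = 0, so q_W(q_N) = (324 - 3q_N)/6.
Nimbus substitutes q_W(q_N) into its own profit: π_N = q_N(415 - 3q_N - (324 - 3q_N)/2) - 126q_N = (253 - (3/2)q_N)q_N - 126q_N.
Maximising: ∂π_N/∂q_N = 127 - 3q_N = 0, giving q_N = 127/3.
Then q_W = (324 - 3·(127/3))/6 = 197/6.
Price P = 415 - 3·(451/6) = 379/2.
Willow's profit: (379/2 - 91)·(197/6) = 3234.0833.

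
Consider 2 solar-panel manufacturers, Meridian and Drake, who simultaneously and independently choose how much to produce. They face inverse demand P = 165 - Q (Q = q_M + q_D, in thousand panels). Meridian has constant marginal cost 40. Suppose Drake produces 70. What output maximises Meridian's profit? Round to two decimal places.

With the rival's output fixed at 70, Meridian's profit is π_M = (165 - 70 - q_M)q_M - (40q_M) = (95 - q_M)q_M - (40q_M).
∂π_M/∂q_M = 55 - 2q_M = 0, so q_M = 55/2.

27.50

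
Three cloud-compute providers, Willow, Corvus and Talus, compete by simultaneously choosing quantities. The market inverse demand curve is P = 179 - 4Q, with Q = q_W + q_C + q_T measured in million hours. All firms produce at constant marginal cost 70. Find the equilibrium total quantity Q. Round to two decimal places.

A representative firm's profit is π_i = q_i(179 - 4Q) - 70q_i.
First-order condition (treating rivals' output as given): 109 - 8q_i - 4·Σ_{j≠i} q_j = 0.
With identical firms every q_j equals q_i, so Σ_{j≠i} q_j = 2q_i and 109 = 16q_i, giving q_i = 109/16.
Total output Q = 109/16 + 109/16 + 109/16 = 327/16.

20.44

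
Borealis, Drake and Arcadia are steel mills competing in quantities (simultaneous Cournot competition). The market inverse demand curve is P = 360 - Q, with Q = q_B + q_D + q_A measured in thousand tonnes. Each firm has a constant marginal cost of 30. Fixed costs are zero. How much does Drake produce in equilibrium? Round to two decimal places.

Each firm earns π_i = (360 - Q)q_i - 30q_i.
First-order condition (treating rivals' output as given): 330 - 2q_i - Σ_{j≠i} q_j = 0.
With identical firms every q_j equals q_i, so Σ_{j≠i} q_j = 2q_i and 330 = 4q_i, giving q_i = 165/2.

82.50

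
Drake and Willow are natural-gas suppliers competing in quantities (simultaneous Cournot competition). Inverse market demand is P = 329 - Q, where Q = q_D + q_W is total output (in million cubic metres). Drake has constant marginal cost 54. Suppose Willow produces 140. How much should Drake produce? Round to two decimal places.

With the rival's output fixed at 140, Drake's profit is π_D = (329 - 140 - q_D)q_D - (54q_D) = (189 - q_D)q_D - (54q_D).
∂π_D/∂q_D = 135 - 2q_D = 0, so q_D = 135/2.

67.50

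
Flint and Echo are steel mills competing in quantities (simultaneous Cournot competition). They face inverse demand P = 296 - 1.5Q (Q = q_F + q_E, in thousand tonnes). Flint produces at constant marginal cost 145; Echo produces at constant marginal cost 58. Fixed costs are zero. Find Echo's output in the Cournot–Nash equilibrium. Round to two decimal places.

72.22

Flint's profit: π_F = (296 - 1.5Q)q_F - (145q_F). Setting ∂π_F/∂q_F = 0: 151 - 3q_F - (3/2)(q_E) = 0.
Echo's profit: π_E = (296 - 1.5Q)q_E - (58q_E). Setting ∂π_E/∂q_E = 0: 238 - 3q_E - (3/2)(q_F) = 0.
Best responses: q_F = (151 - (3/2)q_E)/3, q_E = (238 - (3/2)q_F)/3.
Substituting one into the other gives q_F = 128/9 and q_E = 650/9.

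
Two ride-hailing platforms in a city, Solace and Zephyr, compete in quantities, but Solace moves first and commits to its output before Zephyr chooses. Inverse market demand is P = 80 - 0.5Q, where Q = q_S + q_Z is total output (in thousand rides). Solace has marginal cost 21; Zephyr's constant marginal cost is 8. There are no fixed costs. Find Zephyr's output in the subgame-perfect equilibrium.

The follower Zephyr best-responds to any q_S: π_Z = (80 - 0.5Q)q_Z - 8q_Z.
Follower FOC: 72 - (1/2)q_S - q_Z = 0, so q_Z(q_S) = (72 - (1/2)q_S).
Solace substitutes q_Z(q_S) into its own profit: π_S = q_S(80 - (1/2)q_S - (72 - (1/2)q_S)/2) - 21q_S = (44 - (1/4)q_S)q_S - 21q_S.
The leader's first-order condition 23 - (1/2)q_S = 0 yields q_S = 46.
Then q_Z = (72 - (1/2)·46) = 49.

49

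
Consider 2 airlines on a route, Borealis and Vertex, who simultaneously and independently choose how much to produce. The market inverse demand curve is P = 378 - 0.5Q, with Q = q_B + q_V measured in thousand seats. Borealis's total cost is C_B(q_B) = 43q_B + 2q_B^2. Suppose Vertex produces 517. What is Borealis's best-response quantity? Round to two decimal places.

With the rival's output fixed at 517, Borealis's profit is π_B = (378 - (1/2)·517 - (1/2)q_B)q_B - (43q_B + 2q_B²) = (239/2 - (1/2)q_B)q_B - (43q_B + 2q_B²).
∂π_B/∂q_B = 153/2 - 5q_B = 0, so q_B = 153/10.

15.30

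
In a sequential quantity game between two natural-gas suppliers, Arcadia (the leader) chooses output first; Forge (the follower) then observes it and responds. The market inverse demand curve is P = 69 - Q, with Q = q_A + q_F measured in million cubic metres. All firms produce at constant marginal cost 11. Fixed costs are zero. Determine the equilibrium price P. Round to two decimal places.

25.50

Solve by backward induction. Given q_A, the follower Forge maximises π_F = (69 - q_A - q_F)q_F - 11q_F.
Setting the follower's marginal profit to zero, 58 - q_A - 2q_F = 0, i.e. q_F = (58 - q_A)/2.
Arcadia substitutes q_F(q_A) into its own profit: π_A = q_A(69 - q_A - (58 - q_A)/2) - 11q_A = (40 - (1/2)q_A)q_A - 11q_A.
The leader's first-order condition 29 - q_A = 0 yields q_A = 29.
Then q_F = (58 - 29)/2 = 29/2.
Total output Q = 87/2, so price P = 69 - 87/2 = 51/2.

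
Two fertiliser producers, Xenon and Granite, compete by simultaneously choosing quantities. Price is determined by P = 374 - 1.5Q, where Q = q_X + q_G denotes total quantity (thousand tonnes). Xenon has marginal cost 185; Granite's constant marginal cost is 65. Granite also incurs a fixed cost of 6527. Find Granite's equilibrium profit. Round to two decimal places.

7105.67

Xenon's profit: π_X = (374 - 1.5Q)q_X - (185q_X). Setting ∂π_X/∂q_X = 0: 189 - 3q_X - (3/2)(q_G) = 0.
Granite's profit: π_G = (374 - 1.5Q)q_G - (65q_G). Setting ∂π_G/∂q_G = 0: 309 - 3q_G - (3/2)(q_X) = 0.
Best responses: q_X = (189 - (3/2)q_G)/3, q_G = (309 - (3/2)q_X)/3.
Substituting one into the other gives q_X = 46/3 and q_G = 286/3.
Price P = 374 - (3/2)·(332/3) = 208.
Granite's profit: (208 - 65)·(286/3) - 6527 = 7105.6667.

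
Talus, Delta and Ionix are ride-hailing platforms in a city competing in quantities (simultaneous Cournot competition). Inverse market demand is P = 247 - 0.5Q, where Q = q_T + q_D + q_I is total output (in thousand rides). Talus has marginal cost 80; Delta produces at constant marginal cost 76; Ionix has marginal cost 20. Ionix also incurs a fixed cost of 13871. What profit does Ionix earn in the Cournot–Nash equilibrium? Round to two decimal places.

Talus's profit: π_T = (247 - 0.5Q)q_T - (80q_T). Setting ∂π_T/∂q_T = 0: 167 - q_T - (1/2)(q_D + q_I) = 0.
Delta's profit: π_D = (247 - 0.5Q)q_D - (76q_D). Setting ∂π_D/∂q_D = 0: 171 - q_D - (1/2)(q_T + q_I) = 0.
Ionix's profit: π_I = (247 - 0.5Q)q_I - (20q_I). Setting ∂π_I/∂q_I = 0: 227 - q_I - (1/2)(q_T + q_D) = 0.
Adding the 3 conditions: 565 − Q − Q = 0, i.e. Q = 565/2.
Back-substituting: q_T = (167 − 565/4)/(1/2) = 103/2, q_D = (171 − 565/4)/(1/2) = 119/2, q_I = (227 − 565/4)/(1/2) = 343/2.
Price P = 247 - (1/2)·(565/2) = 423/4.
Ionix's profit: (423/4 - 20)·(343/2) - 13871 = 835.1250.

835.13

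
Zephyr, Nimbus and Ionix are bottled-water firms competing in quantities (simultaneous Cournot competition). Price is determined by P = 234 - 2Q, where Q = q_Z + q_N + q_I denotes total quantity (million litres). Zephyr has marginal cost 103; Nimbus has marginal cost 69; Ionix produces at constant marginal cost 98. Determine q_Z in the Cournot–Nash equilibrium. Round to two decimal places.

Zephyr's profit: π_Z = (234 - 2Q)q_Z - (103q_Z). Setting ∂π_Z/∂q_Z = 0: 131 - 4q_Z - 2(q_N + q_I) = 0.
Nimbus's first-order condition: 165 - 4q_N - 2(q_Z + q_I) = 0.
Ionix's first-order condition: 136 - 4q_I - 2(q_Z + q_N) = 0.
Adding the 3 first-order conditions: 432 − 8Q = 0, so Q = 54.
Back-substituting: q_Z = (131 − 108)/2 = 23/2, q_N = (165 − 108)/2 = 57/2, q_I = (136 − 108)/2 = 14.

11.50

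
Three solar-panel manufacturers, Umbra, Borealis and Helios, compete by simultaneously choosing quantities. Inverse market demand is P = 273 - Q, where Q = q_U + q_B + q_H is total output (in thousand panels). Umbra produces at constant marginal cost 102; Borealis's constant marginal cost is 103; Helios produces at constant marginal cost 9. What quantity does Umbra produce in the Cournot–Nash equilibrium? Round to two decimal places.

Umbra's profit: π_U = (273 - Q)q_U - (102q_U). Setting ∂π_U/∂q_U = 0: 171 - 2q_U - (q_B + q_H) = 0.
Borealis's profit: π_B = (273 - Q)q_B - (103q_B). Setting ∂π_B/∂q_B = 0: 170 - 2q_B - (q_U + q_H) = 0.
Helios's first-order condition: 264 - 2q_H - (q_U + q_B) = 0.
Adding the 3 first-order conditions: 605 − 4Q = 0, so Q = 605/4.
Back-substituting: q_U = (171 − 605/4) = 79/4, q_B = (170 − 605/4) = 75/4, q_H = (264 − 605/4) = 451/4.

19.75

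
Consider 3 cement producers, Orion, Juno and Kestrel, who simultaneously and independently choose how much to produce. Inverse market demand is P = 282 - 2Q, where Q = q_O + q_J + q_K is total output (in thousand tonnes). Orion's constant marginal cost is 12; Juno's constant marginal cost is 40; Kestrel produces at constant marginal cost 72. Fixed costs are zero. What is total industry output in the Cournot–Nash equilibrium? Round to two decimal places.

Orion's profit: π_O = (282 - 2Q)q_O - (12q_O). Setting ∂π_O/∂q_O = 0: 270 - 4q_O - 2(q_J + q_K) = 0.
Juno's profit: π_J = (282 - 2Q)q_J - (40q_J). Setting ∂π_J/∂q_J = 0: 242 - 4q_J - 2(q_O + q_K) = 0.
Kestrel's first-order condition: 210 - 4q_K - 2(q_O + q_J) = 0.
Adding the 3 conditions: 722 − 4Q − 4Q = 0, i.e. Q = 361/4.
Back-substituting: q_O = (270 − 361/2)/2 = 179/4, q_J = (242 − 361/2)/2 = 123/4, q_K = (210 − 361/2)/2 = 59/4.
Total output Q = 179/4 + 123/4 + 59/4 = 361/4.

90.25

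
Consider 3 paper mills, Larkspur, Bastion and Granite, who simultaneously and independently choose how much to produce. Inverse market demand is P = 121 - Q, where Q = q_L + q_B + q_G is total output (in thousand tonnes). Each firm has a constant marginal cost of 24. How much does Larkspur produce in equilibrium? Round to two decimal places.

Each firm earns π_i = (121 - Q)q_i - 24q_i.
First-order condition (treating rivals' output as given): 97 - 2q_i - Σ_{j≠i} q_j = 0.
With identical firms every q_j equals q_i, so Σ_{j≠i} q_j = 2q_i and 97 = 4q_i, giving q_i = 97/4.

24.25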